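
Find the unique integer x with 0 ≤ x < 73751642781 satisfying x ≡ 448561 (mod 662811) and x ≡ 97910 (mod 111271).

Write x = 448561 + 662811·k. Then 662811·k ≡ 97910 − 448561 ≡ 94433 (mod 111271).
Need 662811⁻¹ mod 111271. Extended Euclid on (111271, 106456):
111271 = 1*106456 + 4815
106456 = 22*4815 + 526
4815 = 9*526 + 81
526 = 6*81 + 40
81 = 2*40 + 1
40 = 40*1 + 0
Back-substitute:
1 = 81 − 2·40
1 = −2·526 + 13·81
1 = 13·4815 − 119·526
1 = −119·106456 + 2631·4815
1 = 2631·111271 − 2750·106456
662811⁻¹ ≡ 108521 (mod 111271), so k ≡ 108521·94433 ≡ 15764 (mod 111271).
x = 448561 + 662811·15764 = 10449001165.

10449001165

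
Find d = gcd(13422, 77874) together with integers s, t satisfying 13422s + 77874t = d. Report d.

Euclidean algorithm:
77874 = 5*13422 + 10764
13422 = 1*10764 + 2658
10764 = 4*2658 + 132
2658 = 20*132 + 18
132 = 7*18 + 6
18 = 3*6 + 0
gcd(13422, 77874) = 6.
Working backward:
6 = 132 − 7·18
6 = −7·2658 + 141·132
6 = 141·10764 − 571·2658
6 = −571·13422 + 712·10764
6 = 712·77874 − 4131·13422
So 6 = (712)·77874 + (-4131)·13422.

6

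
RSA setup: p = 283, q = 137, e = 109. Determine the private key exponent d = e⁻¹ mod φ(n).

26389

φ(n) = (p−1)(q−1) = 282·136 = 38352.
Need d with 109·d ≡ 1 (mod 38352). Apply the extended Euclidean algorithm:
38352 = 351·109 + 93
109 = 1·93 + 16
93 = 5·16 + 13
16 = 1·13 + 3
13 = 4·3 + 1
3 = 3·1 + 0
Back-substitute:
1 = 13 − 4·3
1 = −4·16 + 5·13
1 = 5·93 − 29·16
1 = −29·109 + 34·93
1 = 34·38352 − 11963·109
So 109·(-11963) ≡ 1 (mod 38352), hence d ≡ -11963 ≡ 26389 (mod 38352).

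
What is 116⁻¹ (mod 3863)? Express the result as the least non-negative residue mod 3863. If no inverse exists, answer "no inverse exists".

1765

Extended Euclidean algorithm:
3863 = 33*116 + 35
116 = 3*35 + 11
35 = 3*11 + 2
11 = 5*2 + 1
2 = 2*1 + 0
gcd = 1, so the inverse exists. Back-substitute:
1 = 11 − 5·2
1 = −5·35 + 16·11
1 = 16·116 − 53·35
1 = −53·3863 + 1765·116
So 116·1765 ≡ 1 (mod 3863).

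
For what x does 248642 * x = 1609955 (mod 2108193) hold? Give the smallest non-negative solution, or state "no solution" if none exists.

First find gcd(248642, 2108193):
2108193 = 8*248642 + 119057
248642 = 2*119057 + 10528
119057 = 11*10528 + 3249
10528 = 3*3249 + 781
3249 = 4*781 + 125
781 = 6*125 + 31
125 = 4*31 + 1
31 = 31*1 + 0
gcd = 1, so a unique solution mod 2108193 exists.
Back-substitute for the Bézout coefficients:
1 = 125 − 4·31
1 = −4·781 + 25·125
1 = 25·3249 − 104·781
1 = −104·10528 + 337·3249
1 = 337·119057 − 3811·10528
1 = −3811·248642 + 7959·119057
1 = 7959·2108193 − 67483·248642
So 248642·(-67483) ≡ 1 (mod 2108193), giving 248642⁻¹ ≡ 2040710.
x ≡ 248642⁻¹·1609955 ≡ 2040710·1609955 ≡ 1132990 (mod 2108193).

1132990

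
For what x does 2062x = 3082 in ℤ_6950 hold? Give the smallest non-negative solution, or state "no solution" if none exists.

561

First find gcd(2062, 6950):
6950 = 3·2062 + 764
2062 = 2·764 + 534
764 = 1·534 + 230
534 = 2·230 + 74
230 = 3·74 + 8
74 = 9·8 + 2
8 = 4·2 + 0
gcd = 2 and 2 | 3082, so solutions exist. Divide through by 2: 1031x ≡ 1541 (mod 3475).
Now find 1031⁻¹ mod 3475:
3475 = 3*1031 + 382
1031 = 2*382 + 267
382 = 1*267 + 115
267 = 2*115 + 37
115 = 3*37 + 4
37 = 9*4 + 1
4 = 4*1 + 0
Back-substitute:
1 = 37 − 9·4
1 = −9·115 + 28·37
1 = 28·267 − 65·115
1 = −65·382 + 93·267
1 = 93·1031 − 251·382
1 = −251·3475 + 846·1031
So 1031⁻¹ ≡ 846 (mod 3475).
Then x ≡ 846·1541 ≡ 561 (mod 3475); the smallest non-negative solution is x = 561.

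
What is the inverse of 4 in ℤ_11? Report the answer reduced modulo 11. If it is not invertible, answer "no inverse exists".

Extended Euclidean algorithm:
11 = 2*4 + 3
4 = 1*3 + 1
3 = 3*1 + 0
gcd = 1, so the inverse exists. Back-substitute:
1 = 4 − 3
1 = −11 + 3·4
So 4·3 ≡ 1 (mod 11).

3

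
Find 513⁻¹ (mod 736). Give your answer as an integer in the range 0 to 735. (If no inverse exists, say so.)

Apply the Euclidean algorithm to 736 and 513:
736 = 1×513 + 223
513 = 2×223 + 67
223 = 3×67 + 22
67 = 3×22 + 1
22 = 22×1 + 0
gcd = 1, so the inverse exists. Back-substitute:
1 = 67 − 3·22
1 = −3·223 + 10·67
1 = 10·513 − 23·223
1 = −23·736 + 33·513
So 513·33 ≡ 1 (mod 736).

33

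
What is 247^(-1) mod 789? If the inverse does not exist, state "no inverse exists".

115

gcd(789, 247) by repeated division:
789 = 3·247 + 48
247 = 5·48 + 7
48 = 6·7 + 6
7 = 1·6 + 1
6 = 6·1 + 0
The gcd is 1. Working backward:
1 = 7 − 6
1 = −48 + 7·7
1 = 7·247 − 36·48
1 = −36·789 + 115·247
So 247·115 ≡ 1 (mod 789).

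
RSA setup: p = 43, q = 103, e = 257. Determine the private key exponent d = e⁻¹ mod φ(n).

φ(n) = (p−1)(q−1) = 42·102 = 4284.
Need d with 257·d ≡ 1 (mod 4284). Apply the extended Euclidean algorithm:
4284 = 16×257 + 172
257 = 1×172 + 85
172 = 2×85 + 2
85 = 42×2 + 1
2 = 2×1 + 0
Back-substitute:
1 = 85 − 42·2
1 = −42·172 + 85·85
1 = 85·257 − 127·172
1 = −127·4284 + 2117·257
So 257·2117 ≡ 1 (mod 4284), hence d = 2117.

2117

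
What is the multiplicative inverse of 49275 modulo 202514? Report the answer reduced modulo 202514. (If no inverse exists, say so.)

178537

Extended Euclidean algorithm:
202514 = 4·49275 + 5414
49275 = 9·5414 + 549
5414 = 9·549 + 473
549 = 1·473 + 76
473 = 6·76 + 17
76 = 4·17 + 8
17 = 2·8 + 1
8 = 8·1 + 0
Since gcd(49275, 202514) = 1, back-substitute to write 1 as a combination:
1 = 17 − 2·8
1 = −2·76 + 9·17
1 = 9·473 − 56·76
1 = −56·549 + 65·473
1 = 65·5414 − 641·549
1 = −641·49275 + 5834·5414
1 = 5834·202514 − 23977·49275
So 49275·(-23977) ≡ 1 (mod 202514), and -23977 ≡ 178537 (mod 202514).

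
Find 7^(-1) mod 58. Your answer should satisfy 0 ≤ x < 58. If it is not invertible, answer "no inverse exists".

25

gcd(58, 7) by repeated division:
58 = 8×7 + 2
7 = 3×2 + 1
2 = 2×1 + 0
gcd = 1, so the inverse exists. Back-substitute:
1 = 7 − 3·2
1 = −3·58 + 25·7
So 7·25 ≡ 1 (mod 58).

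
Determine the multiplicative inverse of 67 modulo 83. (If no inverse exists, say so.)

Extended Euclidean algorithm:
83 = 1·67 + 16
67 = 4·16 + 3
16 = 5·3 + 1
3 = 3·1 + 0
Since gcd(67, 83) = 1, back-substitute to write 1 as a combination:
1 = 16 − 5·3
1 = −5·67 + 21·16
1 = 21·83 − 26·67
So 67·(-26) ≡ 1 (mod 83), and -26 ≡ 57 (mod 83).

57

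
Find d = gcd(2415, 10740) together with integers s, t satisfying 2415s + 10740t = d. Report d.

Euclidean algorithm:
10740 = 4×2415 + 1080
2415 = 2×1080 + 255
1080 = 4×255 + 60
255 = 4×60 + 15
60 = 4×15 + 0
gcd(2415, 10740) = 15.
Back-substituting:
15 = 255 − 4·60
15 = −4·1080 + 17·255
15 = 17·2415 − 38·1080
15 = −38·10740 + 169·2415
So 15 = (-38)·10740 + (169)·2415.

15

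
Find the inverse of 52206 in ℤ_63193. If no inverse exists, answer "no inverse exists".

14241

gcd(63193, 52206) by repeated division:
63193 = 1*52206 + 10987
52206 = 4*10987 + 8258
10987 = 1*8258 + 2729
8258 = 3*2729 + 71
2729 = 38*71 + 31
71 = 2*31 + 9
31 = 3*9 + 4
9 = 2*4 + 1
4 = 4*1 + 0
gcd = 1, so the inverse exists. Back-substitute:
1 = 9 − 2·4
1 = −2·31 + 7·9
1 = 7·71 − 16·31
1 = −16·2729 + 615·71
1 = 615·8258 − 1861·2729
1 = −1861·10987 + 2476·8258
1 = 2476·52206 − 11765·10987
1 = −11765·63193 + 14241·52206
So 52206·14241 ≡ 1 (mod 63193).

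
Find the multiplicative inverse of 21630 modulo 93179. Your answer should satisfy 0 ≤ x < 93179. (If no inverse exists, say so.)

Extended Euclidean algorithm:
93179 = 4·21630 + 6659
21630 = 3·6659 + 1653
6659 = 4·1653 + 47
1653 = 35·47 + 8
47 = 5·8 + 7
8 = 1·7 + 1
7 = 7·1 + 0
Since gcd(21630, 93179) = 1, back-substitute to write 1 as a combination:
1 = 8 − 7
1 = −47 + 6·8
1 = 6·1653 − 211·47
1 = −211·6659 + 850·1653
1 = 850·21630 − 2761·6659
1 = −2761·93179 + 11894·21630
So 21630·11894 ≡ 1 (mod 93179).

11894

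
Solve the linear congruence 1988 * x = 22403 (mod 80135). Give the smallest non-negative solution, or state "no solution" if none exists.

First find gcd(1988, 80135):
80135 = 40*1988 + 615
1988 = 3*615 + 143
615 = 4*143 + 43
143 = 3*43 + 14
43 = 3*14 + 1
14 = 14*1 + 0
gcd = 1, so a unique solution mod 80135 exists.
Back-substitute for the Bézout coefficients:
1 = 43 − 3·14
1 = −3·143 + 10·43
1 = 10·615 − 43·143
1 = −43·1988 + 139·615
1 = 139·80135 − 5603·1988
So 1988·(-5603) ≡ 1 (mod 80135), giving 1988⁻¹ ≡ 74532.
x ≡ 1988⁻¹·22403 ≡ 74532·22403 ≡ 47536 (mod 80135).

47536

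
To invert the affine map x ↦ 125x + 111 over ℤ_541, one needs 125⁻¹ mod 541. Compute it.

277

Run Euclid on (541, 125):
541 = 4×125 + 41
125 = 3×41 + 2
41 = 20×2 + 1
2 = 2×1 + 0
Since gcd(125, 541) = 1, back-substitute to write 1 as a combination:
1 = 41 − 20·2
1 = −20·125 + 61·41
1 = 61·541 − 264·125
Thus 125·(-264) ≡ 1 (mod 541); reducing, -264 mod 541 = 277.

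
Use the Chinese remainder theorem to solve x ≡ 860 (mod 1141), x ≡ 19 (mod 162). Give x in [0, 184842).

75025

Write x = 860 + 1141·k. Then 1141·k ≡ 19 − 860 ≡ 131 (mod 162).
Need 1141⁻¹ mod 162. Extended Euclid on (162, 7):
162 = 23×7 + 1
7 = 7×1 + 0
Back-substitute:
1 = 162 − 23·7
1141⁻¹ ≡ 139 (mod 162), so k ≡ 139·131 ≡ 65 (mod 162).
x = 860 + 1141·65 = 75025.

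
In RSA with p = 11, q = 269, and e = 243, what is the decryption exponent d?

1147

φ(n) = (p−1)(q−1) = 10·268 = 2680.
Need d with 243·d ≡ 1 (mod 2680). Apply the extended Euclidean algorithm:
2680 = 11*243 + 7
243 = 34*7 + 5
7 = 1*5 + 2
5 = 2*2 + 1
2 = 2*1 + 0
Back-substitute:
1 = 5 − 2·2
1 = −2·7 + 3·5
1 = 3·243 − 104·7
1 = −104·2680 + 1147·243
So 243·1147 ≡ 1 (mod 2680), hence d = 1147.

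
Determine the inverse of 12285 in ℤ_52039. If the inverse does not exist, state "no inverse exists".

Euclidean algorithm on 52039, 12285:
52039 = 4·12285 + 2899
12285 = 4·2899 + 689
2899 = 4·689 + 143
689 = 4·143 + 117
143 = 1·117 + 26
117 = 4·26 + 13
26 = 2·13 + 0
Since gcd = 13 > 1, 12285 is not a unit mod 52039.

no inverse exists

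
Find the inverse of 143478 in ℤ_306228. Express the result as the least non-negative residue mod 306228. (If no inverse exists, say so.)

no inverse exists

Euclidean algorithm on 306228, 143478:
306228 = 2·143478 + 19272
143478 = 7·19272 + 8574
19272 = 2·8574 + 2124
8574 = 4·2124 + 78
2124 = 27·78 + 18
78 = 4·18 + 6
18 = 3·6 + 0
gcd(143478, 306228) = 6 ≠ 1, so 143478 has no multiplicative inverse modulo 306228.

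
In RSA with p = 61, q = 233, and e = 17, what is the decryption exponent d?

φ(n) = (p−1)(q−1) = 60·232 = 13920.
Need d with 17·d ≡ 1 (mod 13920). Apply the extended Euclidean algorithm:
13920 = 818×17 + 14
17 = 1×14 + 3
14 = 4×3 + 2
3 = 1×2 + 1
2 = 2×1 + 0
Back-substitute:
1 = 3 − 2
1 = −14 + 5·3
1 = 5·17 − 6·14
1 = −6·13920 + 4913·17
So 17·4913 ≡ 1 (mod 13920), hence d = 4913.

4913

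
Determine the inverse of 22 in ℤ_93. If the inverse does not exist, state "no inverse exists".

55

gcd(93, 22) by repeated division:
93 = 4·22 + 5
22 = 4·5 + 2
5 = 2·2 + 1
2 = 2·1 + 0
gcd = 1, so the inverse exists. Back-substitute:
1 = 5 − 2·2
1 = −2·22 + 9·5
1 = 9·93 − 38·22
Thus 22·(-38) ≡ 1 (mod 93); reducing, -38 mod 93 = 55.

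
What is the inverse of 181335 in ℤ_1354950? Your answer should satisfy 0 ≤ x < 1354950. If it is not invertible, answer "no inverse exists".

no inverse exists

Euclidean algorithm on 1354950, 181335:
1354950 = 7·181335 + 85605
181335 = 2·85605 + 10125
85605 = 8·10125 + 4605
10125 = 2·4605 + 915
4605 = 5·915 + 30
915 = 30·30 + 15
30 = 2·15 + 0
gcd(181335, 1354950) = 15 ≠ 1, so 181335 has no multiplicative inverse modulo 1354950.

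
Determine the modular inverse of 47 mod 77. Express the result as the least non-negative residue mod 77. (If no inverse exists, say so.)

Extended Euclidean algorithm:
77 = 1×47 + 30
47 = 1×30 + 17
30 = 1×17 + 13
17 = 1×13 + 4
13 = 3×4 + 1
4 = 4×1 + 0
The gcd is 1. Working backward:
1 = 13 − 3·4
1 = −3·17 + 4·13
1 = 4·30 − 7·17
1 = −7·47 + 11·30
1 = 11·77 − 18·47
Thus 47·(-18) ≡ 1 (mod 77); reducing, -18 mod 77 = 59.

59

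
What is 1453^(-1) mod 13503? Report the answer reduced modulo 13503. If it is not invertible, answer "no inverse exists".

7639

gcd(13503, 1453) by repeated division:
13503 = 9·1453 + 426
1453 = 3·426 + 175
426 = 2·175 + 76
175 = 2·76 + 23
76 = 3·23 + 7
23 = 3·7 + 2
7 = 3·2 + 1
2 = 2·1 + 0
Since gcd(1453, 13503) = 1, back-substitute to write 1 as a combination:
1 = 7 − 3·2
1 = −3·23 + 10·7
1 = 10·76 − 33·23
1 = −33·175 + 76·76
1 = 76·426 − 185·175
1 = −185·1453 + 631·426
1 = 631·13503 − 5864·1453
So 1453·(-5864) ≡ 1 (mod 13503), and -5864 ≡ 7639 (mod 13503).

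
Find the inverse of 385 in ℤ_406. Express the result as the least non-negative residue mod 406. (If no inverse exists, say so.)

no inverse exists

Euclidean algorithm on 406, 385:
406 = 1·385 + 21
385 = 18·21 + 7
21 = 3·7 + 0
The gcd is 7, not 1, hence no inverse exists.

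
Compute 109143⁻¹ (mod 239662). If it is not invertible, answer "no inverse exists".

Apply the Euclidean algorithm to 239662 and 109143:
239662 = 2×109143 + 21376
109143 = 5×21376 + 2263
21376 = 9×2263 + 1009
2263 = 2×1009 + 245
1009 = 4×245 + 29
245 = 8×29 + 13
29 = 2×13 + 3
13 = 4×3 + 1
3 = 3×1 + 0
The gcd is 1. Working backward:
1 = 13 − 4·3
1 = −4·29 + 9·13
1 = 9·245 − 76·29
1 = −76·1009 + 313·245
1 = 313·2263 − 702·1009
1 = −702·21376 + 6631·2263
1 = 6631·109143 − 33857·21376
1 = −33857·239662 + 74345·109143
So 109143·74345 ≡ 1 (mod 239662).

74345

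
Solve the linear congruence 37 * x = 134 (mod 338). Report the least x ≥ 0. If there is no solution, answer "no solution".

First find gcd(37, 338):
338 = 9·37 + 5
37 = 7·5 + 2
5 = 2·2 + 1
2 = 2·1 + 0
gcd = 1, so a unique solution mod 338 exists.
Back-substitute for the Bézout coefficients:
1 = 5 − 2·2
1 = −2·37 + 15·5
1 = 15·338 − 137·37
So 37·(-137) ≡ 1 (mod 338), giving 37⁻¹ ≡ 201.
x ≡ 37⁻¹·134 ≡ 201·134 ≡ 232 (mod 338).

232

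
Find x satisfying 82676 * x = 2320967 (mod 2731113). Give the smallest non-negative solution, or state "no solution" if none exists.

First find gcd(82676, 2731113):
2731113 = 33*82676 + 2805
82676 = 29*2805 + 1331
2805 = 2*1331 + 143
1331 = 9*143 + 44
143 = 3*44 + 11
44 = 4*11 + 0
gcd = 11 and 11 | 2320967, so solutions exist. Divide through by 11: 7516x ≡ 210997 (mod 248283).
Now find 7516⁻¹ mod 248283:
248283 = 33*7516 + 255
7516 = 29*255 + 121
255 = 2*121 + 13
121 = 9*13 + 4
13 = 3*4 + 1
4 = 4*1 + 0
Back-substitute:
1 = 13 − 3·4
1 = −3·121 + 28·13
1 = 28·255 − 59·121
1 = −59·7516 + 1739·255
1 = 1739·248283 − 57446·7516
So 7516·(-57446) ≡ 1 (mod 248283), i.e. 7516⁻¹ ≡ 190837.
Then x ≡ 190837·210997 ≡ 242398 (mod 248283); the smallest non-negative solution is x = 242398.

242398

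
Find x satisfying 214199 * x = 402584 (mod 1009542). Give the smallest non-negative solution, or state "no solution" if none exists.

416890

First find gcd(214199, 1009542):
1009542 = 4·214199 + 152746
214199 = 1·152746 + 61453
152746 = 2·61453 + 29840
61453 = 2·29840 + 1773
29840 = 16·1773 + 1472
1773 = 1·1472 + 301
1472 = 4·301 + 268
301 = 1·268 + 33
268 = 8·33 + 4
33 = 8·4 + 1
4 = 4·1 + 0
gcd = 1, so a unique solution mod 1009542 exists.
Back-substitute for the Bézout coefficients:
1 = 33 − 8·4
1 = −8·268 + 65·33
1 = 65·301 − 73·268
1 = −73·1472 + 357·301
1 = 357·1773 − 430·1472
1 = −430·29840 + 7237·1773
1 = 7237·61453 − 14904·29840
1 = −14904·152746 + 37045·61453
1 = 37045·214199 − 51949·152746
1 = −51949·1009542 + 244841·214199
So 214199·(244841) ≡ 1 (mod 1009542), giving 214199⁻¹ ≡ 244841.
x ≡ 214199⁻¹·402584 ≡ 244841·402584 ≡ 416890 (mod 1009542).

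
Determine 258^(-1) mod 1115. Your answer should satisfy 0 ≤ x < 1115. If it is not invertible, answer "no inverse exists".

497

Apply the Euclidean algorithm to 1115 and 258:
1115 = 4·258 + 83
258 = 3·83 + 9
83 = 9·9 + 2
9 = 4·2 + 1
2 = 2·1 + 0
Since gcd(258, 1115) = 1, back-substitute to write 1 as a combination:
1 = 9 − 4·2
1 = −4·83 + 37·9
1 = 37·258 − 115·83
1 = −115·1115 + 497·258
So 258·497 ≡ 1 (mod 1115).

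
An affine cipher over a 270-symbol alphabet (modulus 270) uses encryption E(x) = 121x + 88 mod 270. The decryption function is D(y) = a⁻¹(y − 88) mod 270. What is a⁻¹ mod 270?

Run Euclid on (270, 121):
270 = 2×121 + 28
121 = 4×28 + 9
28 = 3×9 + 1
9 = 9×1 + 0
The gcd is 1. Working backward:
1 = 28 − 3·9
1 = −3·121 + 13·28
1 = 13·270 − 29·121
Hence 121⁻¹ ≡ -29 ≡ 241 (mod 270).

241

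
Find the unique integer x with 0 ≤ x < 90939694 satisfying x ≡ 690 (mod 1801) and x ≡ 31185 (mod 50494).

Write x = 690 + 1801·k. Then 1801·k ≡ 31185 − 690 ≡ 30495 (mod 50494).
Need 1801⁻¹ mod 50494. Extended Euclid on (50494, 1801):
50494 = 28·1801 + 66
1801 = 27·66 + 19
66 = 3·19 + 9
19 = 2·9 + 1
9 = 9·1 + 0
Back-substitute:
1 = 19 − 2·9
1 = −2·66 + 7·19
1 = 7·1801 − 191·66
1 = −191·50494 + 5355·1801
1801⁻¹ ≡ 5355 (mod 50494), so k ≡ 5355·30495 ≡ 3129 (mod 50494).
x = 690 + 1801·3129 = 5636019.

5636019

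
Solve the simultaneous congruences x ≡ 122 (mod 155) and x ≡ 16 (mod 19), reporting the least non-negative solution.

Write x = 122 + 155·k. Then 155·k ≡ 16 − 122 ≡ 8 (mod 19).
Need 155⁻¹ mod 19. Extended Euclid on (19, 3):
19 = 6×3 + 1
3 = 3×1 + 0
Back-substitute:
1 = 19 − 6·3
155⁻¹ ≡ 13 (mod 19), so k ≡ 13·8 ≡ 9 (mod 19).
x = 122 + 155·9 = 1517.

1517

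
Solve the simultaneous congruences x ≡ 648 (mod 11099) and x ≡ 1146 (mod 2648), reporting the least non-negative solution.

1576706

Write x = 648 + 11099·k. Then 11099·k ≡ 1146 − 648 ≡ 498 (mod 2648).
Need 11099⁻¹ mod 2648. Extended Euclid on (2648, 507):
2648 = 5*507 + 113
507 = 4*113 + 55
113 = 2*55 + 3
55 = 18*3 + 1
3 = 3*1 + 0
Back-substitute:
1 = 55 − 18·3
1 = −18·113 + 37·55
1 = 37·507 − 166·113
1 = −166·2648 + 867·507
11099⁻¹ ≡ 867 (mod 2648), so k ≡ 867·498 ≡ 142 (mod 2648).
x = 648 + 11099·142 = 1576706.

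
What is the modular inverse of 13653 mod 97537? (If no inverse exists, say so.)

Run Euclid on (97537, 13653):
97537 = 7×13653 + 1966
13653 = 6×1966 + 1857
1966 = 1×1857 + 109
1857 = 17×109 + 4
109 = 27×4 + 1
4 = 4×1 + 0
The gcd is 1. Working backward:
1 = 109 − 27·4
1 = −27·1857 + 460·109
1 = 460·1966 − 487·1857
1 = −487·13653 + 3382·1966
1 = 3382·97537 − 24161·13653
Thus 13653·(-24161) ≡ 1 (mod 97537); reducing, -24161 mod 97537 = 73376.

73376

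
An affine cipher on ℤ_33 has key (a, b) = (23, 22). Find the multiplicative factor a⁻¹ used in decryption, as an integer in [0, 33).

23

Apply the Euclidean algorithm to 33 and 23:
33 = 1*23 + 10
23 = 2*10 + 3
10 = 3*3 + 1
3 = 3*1 + 0
Since gcd(23, 33) = 1, back-substitute to write 1 as a combination:
1 = 10 − 3·3
1 = −3·23 + 7·10
1 = 7·33 − 10·23
Hence 23⁻¹ ≡ -10 ≡ 23 (mod 33).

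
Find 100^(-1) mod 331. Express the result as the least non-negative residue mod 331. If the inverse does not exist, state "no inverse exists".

96

Apply the Euclidean algorithm to 331 and 100:
331 = 3·100 + 31
100 = 3·31 + 7
31 = 4·7 + 3
7 = 2·3 + 1
3 = 3·1 + 0
Since gcd(100, 331) = 1, back-substitute to write 1 as a combination:
1 = 7 − 2·3
1 = −2·31 + 9·7
1 = 9·100 − 29·31
1 = −29·331 + 96·100
So 100·96 ≡ 1 (mod 331).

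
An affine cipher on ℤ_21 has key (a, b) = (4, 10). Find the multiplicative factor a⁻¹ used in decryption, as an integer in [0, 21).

16

Apply the Euclidean algorithm to 21 and 4:
21 = 5·4 + 1
4 = 4·1 + 0
gcd = 1, so the inverse exists. Back-substitute:
1 = 21 − 5·4
Hence 4⁻¹ ≡ -5 ≡ 16 (mod 21).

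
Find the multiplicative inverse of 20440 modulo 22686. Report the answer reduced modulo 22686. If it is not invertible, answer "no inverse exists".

no inverse exists

Euclidean algorithm on 22686, 20440:
22686 = 1*20440 + 2246
20440 = 9*2246 + 226
2246 = 9*226 + 212
226 = 1*212 + 14
212 = 15*14 + 2
14 = 7*2 + 0
The gcd is 2, not 1, hence no inverse exists.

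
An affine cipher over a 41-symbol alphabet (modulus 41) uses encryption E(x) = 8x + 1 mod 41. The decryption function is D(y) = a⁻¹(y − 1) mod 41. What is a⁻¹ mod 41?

Run Euclid on (41, 8):
41 = 5*8 + 1
8 = 8*1 + 0
The gcd is 1. Working backward:
1 = 41 − 5·8
Thus 8·(-5) ≡ 1 (mod 41); reducing, -5 mod 41 = 36.

36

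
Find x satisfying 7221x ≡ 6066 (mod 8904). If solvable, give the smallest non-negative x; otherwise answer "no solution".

1282

First find gcd(7221, 8904):
8904 = 1*7221 + 1683
7221 = 4*1683 + 489
1683 = 3*489 + 216
489 = 2*216 + 57
216 = 3*57 + 45
57 = 1*45 + 12
45 = 3*12 + 9
12 = 1*9 + 3
9 = 3*3 + 0
gcd = 3 and 3 | 6066, so solutions exist. Divide through by 3: 2407x ≡ 2022 (mod 2968).
Now find 2407⁻¹ mod 2968:
2968 = 1×2407 + 561
2407 = 4×561 + 163
561 = 3×163 + 72
163 = 2×72 + 19
72 = 3×19 + 15
19 = 1×15 + 4
15 = 3×4 + 3
4 = 1×3 + 1
3 = 3×1 + 0
Back-substitute:
1 = 4 − 3
1 = −15 + 4·4
1 = 4·19 − 5·15
1 = −5·72 + 19·19
1 = 19·163 − 43·72
1 = −43·561 + 148·163
1 = 148·2407 − 635·561
1 = −635·2968 + 783·2407
So 2407⁻¹ ≡ 783 (mod 2968).
Then x ≡ 783·2022 ≡ 1282 (mod 2968); the smallest non-negative solution is x = 1282.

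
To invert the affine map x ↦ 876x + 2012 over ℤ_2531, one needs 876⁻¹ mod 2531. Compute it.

835

gcd(2531, 876) by repeated division:
2531 = 2*876 + 779
876 = 1*779 + 97
779 = 8*97 + 3
97 = 32*3 + 1
3 = 3*1 + 0
The gcd is 1. Working backward:
1 = 97 − 32·3
1 = −32·779 + 257·97
1 = 257·876 − 289·779
1 = −289·2531 + 835·876
So 876·835 ≡ 1 (mod 2531).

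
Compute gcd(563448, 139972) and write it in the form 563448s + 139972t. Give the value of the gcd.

4

Apply Euclid's algorithm to 563448 and 139972:
563448 = 4*139972 + 3560
139972 = 39*3560 + 1132
3560 = 3*1132 + 164
1132 = 6*164 + 148
164 = 1*148 + 16
148 = 9*16 + 4
16 = 4*4 + 0
gcd(563448, 139972) = 4.
Working backward:
4 = 148 − 9·16
4 = −9·164 + 10·148
4 = 10·1132 − 69·164
4 = −69·3560 + 217·1132
4 = 217·139972 − 8532·3560
4 = −8532·563448 + 34345·139972
So 4 = (-8532)·563448 + (34345)·139972.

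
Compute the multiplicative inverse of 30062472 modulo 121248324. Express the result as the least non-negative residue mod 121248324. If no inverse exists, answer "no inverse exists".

no inverse exists

Euclidean algorithm on 121248324, 30062472:
121248324 = 4×30062472 + 998436
30062472 = 30×998436 + 109392
998436 = 9×109392 + 13908
109392 = 7×13908 + 12036
13908 = 1×12036 + 1872
12036 = 6×1872 + 804
1872 = 2×804 + 264
804 = 3×264 + 12
264 = 22×12 + 0
The gcd is 12, not 1, hence no inverse exists.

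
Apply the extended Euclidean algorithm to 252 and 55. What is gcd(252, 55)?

1

Euclidean algorithm:
252 = 4·55 + 32
55 = 1·32 + 23
32 = 1·23 + 9
23 = 2·9 + 5
9 = 1·5 + 4
5 = 1·4 + 1
4 = 4·1 + 0
gcd(252, 55) = 1.
Express as a combination:
1 = 5 − 4
1 = −9 + 2·5
1 = 2·23 − 5·9
1 = −5·32 + 7·23
1 = 7·55 − 12·32
1 = −12·252 + 55·55
So 1 = (-12)·252 + (55)·55.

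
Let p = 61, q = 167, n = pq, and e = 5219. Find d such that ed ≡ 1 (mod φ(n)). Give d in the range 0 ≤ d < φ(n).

φ(n) = (p−1)(q−1) = 60·166 = 9960.
Need d with 5219·d ≡ 1 (mod 9960). Apply the extended Euclidean algorithm:
9960 = 1*5219 + 4741
5219 = 1*4741 + 478
4741 = 9*478 + 439
478 = 1*439 + 39
439 = 11*39 + 10
39 = 3*10 + 9
10 = 1*9 + 1
9 = 9*1 + 0
Back-substitute:
1 = 10 − 9
1 = −39 + 4·10
1 = 4·439 − 45·39
1 = −45·478 + 49·439
1 = 49·4741 − 486·478
1 = −486·5219 + 535·4741
1 = 535·9960 − 1021·5219
So 5219·(-1021) ≡ 1 (mod 9960), hence d ≡ -1021 ≡ 8939 (mod 9960).

8939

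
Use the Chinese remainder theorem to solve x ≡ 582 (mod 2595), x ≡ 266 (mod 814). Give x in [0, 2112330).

Write x = 582 + 2595·k. Then 2595·k ≡ 266 − 582 ≡ 498 (mod 814).
Need 2595⁻¹ mod 814. Extended Euclid on (814, 153):
814 = 5*153 + 49
153 = 3*49 + 6
49 = 8*6 + 1
6 = 6*1 + 0
Back-substitute:
1 = 49 − 8·6
1 = −8·153 + 25·49
1 = 25·814 − 133·153
2595⁻¹ ≡ 681 (mod 814), so k ≡ 681·498 ≡ 514 (mod 814).
x = 582 + 2595·514 = 1334412.

1334412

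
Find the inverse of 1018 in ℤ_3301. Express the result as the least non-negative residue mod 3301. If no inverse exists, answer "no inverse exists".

gcd(3301, 1018) by repeated division:
3301 = 3·1018 + 247
1018 = 4·247 + 30
247 = 8·30 + 7
30 = 4·7 + 2
7 = 3·2 + 1
2 = 2·1 + 0
The gcd is 1. Working backward:
1 = 7 − 3·2
1 = −3·30 + 13·7
1 = 13·247 − 107·30
1 = −107·1018 + 441·247
1 = 441·3301 − 1430·1018
Hence 1018⁻¹ ≡ -1430 ≡ 1871 (mod 3301).

1871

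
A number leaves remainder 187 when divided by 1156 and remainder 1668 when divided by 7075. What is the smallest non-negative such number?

Write x = 187 + 1156·k. Then 1156·k ≡ 1668 − 187 ≡ 1481 (mod 7075).
Need 1156⁻¹ mod 7075. Extended Euclid on (7075, 1156):
7075 = 6*1156 + 139
1156 = 8*139 + 44
139 = 3*44 + 7
44 = 6*7 + 2
7 = 3*2 + 1
2 = 2*1 + 0
Back-substitute:
1 = 7 − 3·2
1 = −3·44 + 19·7
1 = 19·139 − 60·44
1 = −60·1156 + 499·139
1 = 499·7075 − 3054·1156
1156⁻¹ ≡ 4021 (mod 7075), so k ≡ 4021·1481 ≡ 5026 (mod 7075).
x = 187 + 1156·5026 = 5810243.

5810243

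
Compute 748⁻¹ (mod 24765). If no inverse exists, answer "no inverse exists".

19567

Extended Euclidean algorithm:
24765 = 33×748 + 81
748 = 9×81 + 19
81 = 4×19 + 5
19 = 3×5 + 4
5 = 1×4 + 1
4 = 4×1 + 0
Since gcd(748, 24765) = 1, back-substitute to write 1 as a combination:
1 = 5 − 4
1 = −19 + 4·5
1 = 4·81 − 17·19
1 = −17·748 + 157·81
1 = 157·24765 − 5198·748
Thus 748·(-5198) ≡ 1 (mod 24765); reducing, -5198 mod 24765 = 19567.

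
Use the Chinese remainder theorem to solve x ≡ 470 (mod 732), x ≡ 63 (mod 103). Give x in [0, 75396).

48782

Write x = 470 + 732·k. Then 732·k ≡ 63 − 470 ≡ 5 (mod 103).
Need 732⁻¹ mod 103. Extended Euclid on (103, 11):
103 = 9·11 + 4
11 = 2·4 + 3
4 = 1·3 + 1
3 = 3·1 + 0
Back-substitute:
1 = 4 − 3
1 = −11 + 3·4
1 = 3·103 − 28·11
732⁻¹ ≡ 75 (mod 103), so k ≡ 75·5 ≡ 66 (mod 103).
x = 470 + 732·66 = 48782.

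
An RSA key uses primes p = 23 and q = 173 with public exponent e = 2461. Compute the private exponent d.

φ(n) = (p−1)(q−1) = 22·172 = 3784.
Need d with 2461·d ≡ 1 (mod 3784). Apply the extended Euclidean algorithm:
3784 = 1×2461 + 1323
2461 = 1×1323 + 1138
1323 = 1×1138 + 185
1138 = 6×185 + 28
185 = 6×28 + 17
28 = 1×17 + 11
17 = 1×11 + 6
11 = 1×6 + 5
6 = 1×5 + 1
5 = 5×1 + 0
Back-substitute:
1 = 6 − 5
1 = −11 + 2·6
1 = 2·17 − 3·11
1 = −3·28 + 5·17
1 = 5·185 − 33·28
1 = −33·1138 + 203·185
1 = 203·1323 − 236·1138
1 = −236·2461 + 439·1323
1 = 439·3784 − 675·2461
So 2461·(-675) ≡ 1 (mod 3784), hence d ≡ -675 ≡ 3109 (mod 3784).

3109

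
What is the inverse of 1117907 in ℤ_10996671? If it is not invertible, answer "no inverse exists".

Compute gcd(1117907, 10996671):
10996671 = 9*1117907 + 935508
1117907 = 1*935508 + 182399
935508 = 5*182399 + 23513
182399 = 7*23513 + 17808
23513 = 1*17808 + 5705
17808 = 3*5705 + 693
5705 = 8*693 + 161
693 = 4*161 + 49
161 = 3*49 + 14
49 = 3*14 + 7
14 = 2*7 + 0
Since gcd = 7 > 1, 1117907 is not a unit mod 10996671.

no inverse exists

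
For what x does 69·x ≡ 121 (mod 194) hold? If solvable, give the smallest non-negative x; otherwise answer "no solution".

13

First find gcd(69, 194):
194 = 2*69 + 56
69 = 1*56 + 13
56 = 4*13 + 4
13 = 3*4 + 1
4 = 4*1 + 0
gcd = 1, so a unique solution mod 194 exists.
Back-substitute for the Bézout coefficients:
1 = 13 − 3·4
1 = −3·56 + 13·13
1 = 13·69 − 16·56
1 = −16·194 + 45·69
So 69·(45) ≡ 1 (mod 194), giving 69⁻¹ ≡ 45.
x ≡ 69⁻¹·121 ≡ 45·121 ≡ 13 (mod 194).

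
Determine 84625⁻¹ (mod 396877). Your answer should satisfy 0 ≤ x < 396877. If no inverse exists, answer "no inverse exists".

223644

Extended Euclidean algorithm:
396877 = 4·84625 + 58377
84625 = 1·58377 + 26248
58377 = 2·26248 + 5881
26248 = 4·5881 + 2724
5881 = 2·2724 + 433
2724 = 6·433 + 126
433 = 3·126 + 55
126 = 2·55 + 16
55 = 3·16 + 7
16 = 2·7 + 2
7 = 3·2 + 1
2 = 2·1 + 0
Since gcd(84625, 396877) = 1, back-substitute to write 1 as a combination:
1 = 7 − 3·2
1 = −3·16 + 7·7
1 = 7·55 − 24·16
1 = −24·126 + 55·55
1 = 55·433 − 189·126
1 = −189·2724 + 1189·433
1 = 1189·5881 − 2567·2724
1 = −2567·26248 + 11457·5881
1 = 11457·58377 − 25481·26248
1 = −25481·84625 + 36938·58377
1 = 36938·396877 − 173233·84625
Hence 84625⁻¹ ≡ -173233 ≡ 223644 (mod 396877).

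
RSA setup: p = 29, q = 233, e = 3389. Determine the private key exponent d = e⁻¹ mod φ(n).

φ(n) = (p−1)(q−1) = 28·232 = 6496.
Need d with 3389·d ≡ 1 (mod 6496). Apply the extended Euclidean algorithm:
6496 = 1·3389 + 3107
3389 = 1·3107 + 282
3107 = 11·282 + 5
282 = 56·5 + 2
5 = 2·2 + 1
2 = 2·1 + 0
Back-substitute:
1 = 5 − 2·2
1 = −2·282 + 113·5
1 = 113·3107 − 1245·282
1 = −1245·3389 + 1358·3107
1 = 1358·6496 − 2603·3389
So 3389·(-2603) ≡ 1 (mod 6496), hence d ≡ -2603 ≡ 3893 (mod 6496).

3893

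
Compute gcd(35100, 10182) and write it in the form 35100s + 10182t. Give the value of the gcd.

Apply Euclid's algorithm to 35100 and 10182:
35100 = 3*10182 + 4554
10182 = 2*4554 + 1074
4554 = 4*1074 + 258
1074 = 4*258 + 42
258 = 6*42 + 6
42 = 7*6 + 0
gcd(35100, 10182) = 6.
Back-substituting:
6 = 258 − 6·42
6 = −6·1074 + 25·258
6 = 25·4554 − 106·1074
6 = −106·10182 + 237·4554
6 = 237·35100 − 817·10182
So 6 = (237)·35100 + (-817)·10182.

6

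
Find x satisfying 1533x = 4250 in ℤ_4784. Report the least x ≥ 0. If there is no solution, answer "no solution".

First find gcd(1533, 4784):
4784 = 3×1533 + 185
1533 = 8×185 + 53
185 = 3×53 + 26
53 = 2×26 + 1
26 = 26×1 + 0
gcd = 1, so a unique solution mod 4784 exists.
Back-substitute for the Bézout coefficients:
1 = 53 − 2·26
1 = −2·185 + 7·53
1 = 7·1533 − 58·185
1 = −58·4784 + 181·1533
So 1533·(181) ≡ 1 (mod 4784), giving 1533⁻¹ ≡ 181.
x ≡ 1533⁻¹·4250 ≡ 181·4250 ≡ 3810 (mod 4784).

3810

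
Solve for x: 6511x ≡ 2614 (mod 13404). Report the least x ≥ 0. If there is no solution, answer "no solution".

12478

First find gcd(6511, 13404):
13404 = 2×6511 + 382
6511 = 17×382 + 17
382 = 22×17 + 8
17 = 2×8 + 1
8 = 8×1 + 0
gcd = 1, so a unique solution mod 13404 exists.
Back-substitute for the Bézout coefficients:
1 = 17 − 2·8
1 = −2·382 + 45·17
1 = 45·6511 − 767·382
1 = −767·13404 + 1579·6511
So 6511·(1579) ≡ 1 (mod 13404), giving 6511⁻¹ ≡ 1579.
x ≡ 6511⁻¹·2614 ≡ 1579·2614 ≡ 12478 (mod 13404).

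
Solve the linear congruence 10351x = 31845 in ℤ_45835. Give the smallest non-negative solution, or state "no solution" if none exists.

First find gcd(10351, 45835):
45835 = 4×10351 + 4431
10351 = 2×4431 + 1489
4431 = 2×1489 + 1453
1489 = 1×1453 + 36
1453 = 40×36 + 13
36 = 2×13 + 10
13 = 1×10 + 3
10 = 3×3 + 1
3 = 3×1 + 0
gcd = 1, so a unique solution mod 45835 exists.
Back-substitute for the Bézout coefficients:
1 = 10 − 3·3
1 = −3·13 + 4·10
1 = 4·36 − 11·13
1 = −11·1453 + 444·36
1 = 444·1489 − 455·1453
1 = −455·4431 + 1354·1489
1 = 1354·10351 − 3163·4431
1 = −3163·45835 + 14006·10351
So 10351·(14006) ≡ 1 (mod 45835), giving 10351⁻¹ ≡ 14006.
x ≡ 10351⁻¹·31845 ≡ 14006·31845 ≡ 685 (mod 45835).

685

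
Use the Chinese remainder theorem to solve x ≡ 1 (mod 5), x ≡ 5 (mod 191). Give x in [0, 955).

196

Write x = 1 + 5·k. Then 5·k ≡ 5 − 1 ≡ 4 (mod 191).
Need 5⁻¹ mod 191. Extended Euclid on (191, 5):
191 = 38×5 + 1
5 = 5×1 + 0
Back-substitute:
1 = 191 − 38·5
5⁻¹ ≡ 153 (mod 191), so k ≡ 153·4 ≡ 39 (mod 191).
x = 1 + 5·39 = 196.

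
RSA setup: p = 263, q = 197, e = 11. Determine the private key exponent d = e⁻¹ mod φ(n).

37347

φ(n) = (p−1)(q−1) = 262·196 = 51352.
Need d with 11·d ≡ 1 (mod 51352). Apply the extended Euclidean algorithm:
51352 = 4668·11 + 4
11 = 2·4 + 3
4 = 1·3 + 1
3 = 3·1 + 0
Back-substitute:
1 = 4 − 3
1 = −11 + 3·4
1 = 3·51352 − 14005·11
So 11·(-14005) ≡ 1 (mod 51352), hence d ≡ -14005 ≡ 37347 (mod 51352).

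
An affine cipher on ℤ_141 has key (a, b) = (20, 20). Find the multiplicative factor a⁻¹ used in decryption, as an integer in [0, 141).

Extended Euclidean algorithm:
141 = 7×20 + 1
20 = 20×1 + 0
Since gcd(20, 141) = 1, back-substitute to write 1 as a combination:
1 = 141 − 7·20
Thus 20·(-7) ≡ 1 (mod 141); reducing, -7 mod 141 = 134.

134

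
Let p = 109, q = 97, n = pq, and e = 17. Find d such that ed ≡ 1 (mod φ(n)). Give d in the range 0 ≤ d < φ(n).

5489

φ(n) = (p−1)(q−1) = 108·96 = 10368.
Need d with 17·d ≡ 1 (mod 10368). Apply the extended Euclidean algorithm:
10368 = 609*17 + 15
17 = 1*15 + 2
15 = 7*2 + 1
2 = 2*1 + 0
Back-substitute:
1 = 15 − 7·2
1 = −7·17 + 8·15
1 = 8·10368 − 4879·17
So 17·(-4879) ≡ 1 (mod 10368), hence d ≡ -4879 ≡ 5489 (mod 10368).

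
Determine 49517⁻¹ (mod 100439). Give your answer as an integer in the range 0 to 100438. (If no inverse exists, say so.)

89573

Extended Euclidean algorithm:
100439 = 2×49517 + 1405
49517 = 35×1405 + 342
1405 = 4×342 + 37
342 = 9×37 + 9
37 = 4×9 + 1
9 = 9×1 + 0
Since gcd(49517, 100439) = 1, back-substitute to write 1 as a combination:
1 = 37 − 4·9
1 = −4·342 + 37·37
1 = 37·1405 − 152·342
1 = −152·49517 + 5357·1405
1 = 5357·100439 − 10866·49517
Hence 49517⁻¹ ≡ -10866 ≡ 89573 (mod 100439).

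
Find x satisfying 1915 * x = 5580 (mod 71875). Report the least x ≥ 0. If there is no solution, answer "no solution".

First find gcd(1915, 71875):
71875 = 37×1915 + 1020
1915 = 1×1020 + 895
1020 = 1×895 + 125
895 = 7×125 + 20
125 = 6×20 + 5
20 = 4×5 + 0
gcd = 5 and 5 | 5580, so solutions exist. Divide through by 5: 383x ≡ 1116 (mod 14375).
Now find 383⁻¹ mod 14375:
14375 = 37×383 + 204
383 = 1×204 + 179
204 = 1×179 + 25
179 = 7×25 + 4
25 = 6×4 + 1
4 = 4×1 + 0
Back-substitute:
1 = 25 − 6·4
1 = −6·179 + 43·25
1 = 43·204 − 49·179
1 = −49·383 + 92·204
1 = 92·14375 − 3453·383
So 383·(-3453) ≡ 1 (mod 14375), i.e. 383⁻¹ ≡ 10922.
Then x ≡ 10922·1116 ≡ 13327 (mod 14375); the smallest non-negative solution is x = 13327.

13327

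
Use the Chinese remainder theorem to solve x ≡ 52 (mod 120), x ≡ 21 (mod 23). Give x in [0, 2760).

412

Write x = 52 + 120·k. Then 120·k ≡ 21 − 52 ≡ 15 (mod 23).
Need 120⁻¹ mod 23. Extended Euclid on (23, 5):
23 = 4×5 + 3
5 = 1×3 + 2
3 = 1×2 + 1
2 = 2×1 + 0
Back-substitute:
1 = 3 − 2
1 = −5 + 2·3
1 = 2·23 − 9·5
120⁻¹ ≡ 14 (mod 23), so k ≡ 14·15 ≡ 3 (mod 23).
x = 52 + 120·3 = 412.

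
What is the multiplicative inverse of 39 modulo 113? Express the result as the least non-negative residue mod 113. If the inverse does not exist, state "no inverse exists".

Run Euclid on (113, 39):
113 = 2×39 + 35
39 = 1×35 + 4
35 = 8×4 + 3
4 = 1×3 + 1
3 = 3×1 + 0
Since gcd(39, 113) = 1, back-substitute to write 1 as a combination:
1 = 4 − 3
1 = −35 + 9·4
1 = 9·39 − 10·35
1 = −10·113 + 29·39
So 39·29 ≡ 1 (mod 113).

29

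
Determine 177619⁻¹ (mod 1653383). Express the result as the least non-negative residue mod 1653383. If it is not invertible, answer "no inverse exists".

228135

gcd(1653383, 177619) by repeated division:
1653383 = 9·177619 + 54812
177619 = 3·54812 + 13183
54812 = 4·13183 + 2080
13183 = 6·2080 + 703
2080 = 2·703 + 674
703 = 1·674 + 29
674 = 23·29 + 7
29 = 4·7 + 1
7 = 7·1 + 0
gcd = 1, so the inverse exists. Back-substitute:
1 = 29 − 4·7
1 = −4·674 + 93·29
1 = 93·703 − 97·674
1 = −97·2080 + 287·703
1 = 287·13183 − 1819·2080
1 = −1819·54812 + 7563·13183
1 = 7563·177619 − 24508·54812
1 = −24508·1653383 + 228135·177619
So 177619·228135 ≡ 1 (mod 1653383).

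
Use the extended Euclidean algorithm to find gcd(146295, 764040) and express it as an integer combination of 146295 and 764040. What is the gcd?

Euclidean algorithm:
764040 = 5*146295 + 32565
146295 = 4*32565 + 16035
32565 = 2*16035 + 495
16035 = 32*495 + 195
495 = 2*195 + 105
195 = 1*105 + 90
105 = 1*90 + 15
90 = 6*15 + 0
gcd(146295, 764040) = 15.
Back-substituting:
15 = 105 − 90
15 = −195 + 2·105
15 = 2·495 − 5·195
15 = −5·16035 + 162·495
15 = 162·32565 − 329·16035
15 = −329·146295 + 1478·32565
15 = 1478·764040 − 7719·146295
So 15 = (1478)·764040 + (-7719)·146295.

15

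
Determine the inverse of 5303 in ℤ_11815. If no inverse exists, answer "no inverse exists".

gcd(11815, 5303) by repeated division:
11815 = 2*5303 + 1209
5303 = 4*1209 + 467
1209 = 2*467 + 275
467 = 1*275 + 192
275 = 1*192 + 83
192 = 2*83 + 26
83 = 3*26 + 5
26 = 5*5 + 1
5 = 5*1 + 0
Since gcd(5303, 11815) = 1, back-substitute to write 1 as a combination:
1 = 26 − 5·5
1 = −5·83 + 16·26
1 = 16·192 − 37·83
1 = −37·275 + 53·192
1 = 53·467 − 90·275
1 = −90·1209 + 233·467
1 = 233·5303 − 1022·1209
1 = −1022·11815 + 2277·5303
So 5303·2277 ≡ 1 (mod 11815).

2277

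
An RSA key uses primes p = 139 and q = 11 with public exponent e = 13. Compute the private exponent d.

637

φ(n) = (p−1)(q−1) = 138·10 = 1380.
Need d with 13·d ≡ 1 (mod 1380). Apply the extended Euclidean algorithm:
1380 = 106×13 + 2
13 = 6×2 + 1
2 = 2×1 + 0
Back-substitute:
1 = 13 − 6·2
1 = −6·1380 + 637·13
So 13·637 ≡ 1 (mod 1380), hence d = 637.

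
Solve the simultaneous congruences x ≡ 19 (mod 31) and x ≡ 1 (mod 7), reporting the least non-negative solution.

50

Write x = 19 + 31·k. Then 31·k ≡ 1 − 19 ≡ 3 (mod 7).
Need 31⁻¹ mod 7. Extended Euclid on (7, 3):
7 = 2·3 + 1
3 = 3·1 + 0
Back-substitute:
1 = 7 − 2·3
31⁻¹ ≡ 5 (mod 7), so k ≡ 5·3 ≡ 1 (mod 7).
x = 19 + 31·1 = 50.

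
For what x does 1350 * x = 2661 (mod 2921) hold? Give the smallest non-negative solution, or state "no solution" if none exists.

346

First find gcd(1350, 2921):
2921 = 2*1350 + 221
1350 = 6*221 + 24
221 = 9*24 + 5
24 = 4*5 + 4
5 = 1*4 + 1
4 = 4*1 + 0
gcd = 1, so a unique solution mod 2921 exists.
Back-substitute for the Bézout coefficients:
1 = 5 − 4
1 = −24 + 5·5
1 = 5·221 − 46·24
1 = −46·1350 + 281·221
1 = 281·2921 − 608·1350
So 1350·(-608) ≡ 1 (mod 2921), giving 1350⁻¹ ≡ 2313.
x ≡ 1350⁻¹·2661 ≡ 2313·2661 ≡ 346 (mod 2921).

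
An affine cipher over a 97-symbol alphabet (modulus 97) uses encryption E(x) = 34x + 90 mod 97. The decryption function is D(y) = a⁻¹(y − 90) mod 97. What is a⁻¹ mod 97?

Apply the Euclidean algorithm to 97 and 34:
97 = 2·34 + 29
34 = 1·29 + 5
29 = 5·5 + 4
5 = 1·4 + 1
4 = 4·1 + 0
gcd = 1, so the inverse exists. Back-substitute:
1 = 5 − 4
1 = −29 + 6·5
1 = 6·34 − 7·29
1 = −7·97 + 20·34
So 34·20 ≡ 1 (mod 97).

20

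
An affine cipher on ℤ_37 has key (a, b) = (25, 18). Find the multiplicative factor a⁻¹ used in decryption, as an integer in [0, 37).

3

gcd(37, 25) by repeated division:
37 = 1*25 + 12
25 = 2*12 + 1
12 = 12*1 + 0
Since gcd(25, 37) = 1, back-substitute to write 1 as a combination:
1 = 25 − 2·12
1 = −2·37 + 3·25
So 25·3 ≡ 1 (mod 37).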